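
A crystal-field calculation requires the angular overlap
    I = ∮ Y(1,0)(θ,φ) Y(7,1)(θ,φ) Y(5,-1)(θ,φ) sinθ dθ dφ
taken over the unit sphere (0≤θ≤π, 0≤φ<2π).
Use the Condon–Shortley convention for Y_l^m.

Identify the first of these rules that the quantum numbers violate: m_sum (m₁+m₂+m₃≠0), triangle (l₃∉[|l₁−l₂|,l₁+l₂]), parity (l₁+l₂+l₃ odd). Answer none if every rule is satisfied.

m₁+m₂+m₃ = 0 + 1 − 1 = 0  ✓
triangle: |1−7|=6 ≤ l₃=5 ≤ 1+7=8  ✗
parity: l₁+l₂+l₃ = 13 is odd

triangle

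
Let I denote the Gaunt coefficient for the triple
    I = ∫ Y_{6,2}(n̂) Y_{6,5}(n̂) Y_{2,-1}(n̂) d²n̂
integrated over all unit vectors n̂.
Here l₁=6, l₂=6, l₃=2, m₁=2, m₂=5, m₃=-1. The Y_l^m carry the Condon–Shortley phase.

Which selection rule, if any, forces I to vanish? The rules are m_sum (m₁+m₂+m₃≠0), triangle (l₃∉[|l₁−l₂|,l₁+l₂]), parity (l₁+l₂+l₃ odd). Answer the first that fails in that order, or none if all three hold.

m₁+m₂+m₃ = 2 + 5 − 1 = 6  ✗
triangle: |6−6|=0 ≤ l₃=2 ≤ 6+6=12
parity: l₁+l₂+l₃ = 14 is even

m_sum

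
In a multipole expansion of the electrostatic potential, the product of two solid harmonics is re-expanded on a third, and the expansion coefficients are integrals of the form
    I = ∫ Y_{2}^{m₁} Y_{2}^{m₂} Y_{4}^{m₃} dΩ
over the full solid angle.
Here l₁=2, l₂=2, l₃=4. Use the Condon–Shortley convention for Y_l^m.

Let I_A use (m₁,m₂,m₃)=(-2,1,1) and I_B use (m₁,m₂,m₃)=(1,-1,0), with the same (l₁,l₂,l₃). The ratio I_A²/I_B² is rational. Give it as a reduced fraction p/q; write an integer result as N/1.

5/16

Shared (l₁,l₂,l₃)=(2,2,4): N and (l;000)² cancel in I_A²/I_B².
A: Δ = 0!·4!·4!/9! = 1/630; Racah Σ t=0..0: t=0:+1/144 = 1/144; ⇒ 3j(2 2 4; -2 1 1)² = 1/126, sgn -1
B: Δ = 0!·4!·4!/9! = 1/630; Racah Σ t=0..0: t=0:+1/36 = 1/36; ⇒ 3j(2 2 4; 1 -1 0)² = 8/315, sgn +1
I_A²/I_B² = (1/126)/(8/315) = 5/16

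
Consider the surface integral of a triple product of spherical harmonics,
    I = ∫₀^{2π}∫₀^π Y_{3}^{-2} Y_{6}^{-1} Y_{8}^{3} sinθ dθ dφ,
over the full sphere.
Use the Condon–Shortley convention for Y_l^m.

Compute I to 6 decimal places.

L=17 odd ⇒ parity kills the (l;000) factor ⇒ I = 0

0.000000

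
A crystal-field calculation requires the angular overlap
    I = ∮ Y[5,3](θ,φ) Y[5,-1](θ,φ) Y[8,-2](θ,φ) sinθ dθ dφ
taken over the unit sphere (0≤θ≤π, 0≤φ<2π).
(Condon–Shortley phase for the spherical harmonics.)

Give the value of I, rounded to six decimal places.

-0.138062

Checks pass: Σm=0; 18 even; l₃=8∈[0,10].
(2·5+1)(2·5+1)(2·8+1) = 2057
Δ: 2! 8! 8! / 19! → 1/37413090
sum: t=0:+1/1036800 t=1:−1/331776 t=2:+1/1036800 = -1/921600
3j²(5 5 8; 0 0 0) = Δ·Π!·Σ² = 490/46189  (sign -1)
sum: t=0:+1/1658880 t=1:−1/3628800 t=2:+1/116121600 = 13/38707200
3j²(5 5 8; 3 -1 -2) = Δ·Π!·Σ² = 39/3553  (sign +1)
combine: 4πI² = 2057·490/46189·39/3553 = 1470/6137
take √, sign -1: I = -0.13806248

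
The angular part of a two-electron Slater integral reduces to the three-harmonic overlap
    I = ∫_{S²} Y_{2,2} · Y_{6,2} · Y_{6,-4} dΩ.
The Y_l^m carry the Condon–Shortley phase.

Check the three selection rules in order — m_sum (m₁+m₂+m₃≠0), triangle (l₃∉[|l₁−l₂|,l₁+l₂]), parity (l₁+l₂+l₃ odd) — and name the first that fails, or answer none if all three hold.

Σmᵢ = 0  ✓
l₃∈[|l₁−l₂|,l₁+l₂]=[4,8], have l₃=6  ✓
Σlᵢ = 14 ⇒ even  ✓

none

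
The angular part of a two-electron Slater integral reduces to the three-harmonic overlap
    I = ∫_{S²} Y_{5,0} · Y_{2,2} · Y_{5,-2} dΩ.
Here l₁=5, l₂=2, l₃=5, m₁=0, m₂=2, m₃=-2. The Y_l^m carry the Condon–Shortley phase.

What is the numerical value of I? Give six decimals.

-0.191372

m-sum 0 ✓  L=12 even ✓  3≤5≤7 ✓
Π(2lᵢ+1) = 11×5×11 = 605
triangle coeff Δ(5,2,5) = 1/38610
Σ_t [0,2]: t=0:+1/2880 t=1:−1/576 t=2:+1/2880 = -1/960
(3j)²=10/429 [(5 2 5; 0 0 0)], sign=+1
Σ_t [2,2]: t=2:+1/2880 = 1/2880
(3j)²=14/429 [(5 2 5; 0 2 -2)], sign=-1
⇒ 4πI² = 700/1521
I = (-1)√(700/1521/(4π)) = -0.19137248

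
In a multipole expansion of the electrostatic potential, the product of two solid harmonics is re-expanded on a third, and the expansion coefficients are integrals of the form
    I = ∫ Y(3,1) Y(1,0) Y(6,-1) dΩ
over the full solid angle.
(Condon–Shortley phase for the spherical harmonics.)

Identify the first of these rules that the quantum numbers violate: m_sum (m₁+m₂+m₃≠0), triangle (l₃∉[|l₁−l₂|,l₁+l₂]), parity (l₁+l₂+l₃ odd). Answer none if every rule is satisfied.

m₁+m₂+m₃ = 1 + 0 − 1 = 0  ✓
triangle: |3−1|=2 ≤ l₃=6 ≤ 3+1=4  ✗
parity: l₁+l₂+l₃ = 10 is even

triangle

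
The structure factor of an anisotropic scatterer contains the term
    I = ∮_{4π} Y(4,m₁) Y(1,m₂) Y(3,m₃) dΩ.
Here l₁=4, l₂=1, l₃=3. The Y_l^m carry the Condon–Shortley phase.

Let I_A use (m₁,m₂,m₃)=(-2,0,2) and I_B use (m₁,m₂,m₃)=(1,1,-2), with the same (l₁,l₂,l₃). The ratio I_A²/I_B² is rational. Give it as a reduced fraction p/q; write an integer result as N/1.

Same 4,1,3: normalisation and zero-m 3j drop out of the ratio.
A: Δ: 2! 6! 0! / 9! → 1/252; sum: t=1:−1/120 = -1/120; 3j²(4 1 3; -2 0 2) = Δ·Π!·Σ² = 1/21  (sign +1)
B: Δ: 2! 6! 0! / 9! → 1/252; sum: t=2:+1/240 = 1/240; 3j²(4 1 3; 1 1 -2) = Δ·Π!·Σ² = 1/84  (sign -1)
I_A²/I_B² = (1/21)/(1/84) = 4/1

4/1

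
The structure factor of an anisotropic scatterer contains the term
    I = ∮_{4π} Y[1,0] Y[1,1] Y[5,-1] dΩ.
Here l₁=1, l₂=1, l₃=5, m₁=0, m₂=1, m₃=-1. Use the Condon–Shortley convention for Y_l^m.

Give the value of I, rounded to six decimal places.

|1−1|≤5≤1+1 violated ⇒ I = 0

0.000000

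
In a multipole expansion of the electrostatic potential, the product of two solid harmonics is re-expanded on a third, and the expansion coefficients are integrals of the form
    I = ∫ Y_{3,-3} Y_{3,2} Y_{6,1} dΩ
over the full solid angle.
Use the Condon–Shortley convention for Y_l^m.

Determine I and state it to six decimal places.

Rules hold: Σm=0, L=12 even, 0≤6≤6.
N = 7·7·13 = 637
Δ = 0!·6!·6!/13! = 1/12012
Racah Σ t=0..0: t=0:+1/1296 = 1/1296
⇒ 3j(3 3 6; 0 0 0)² = 100/3003, sgn +1
Racah Σ t=0..0: t=0:+1/86400 = 1/86400
⇒ 3j(3 3 6; -3 2 1)² = 1/1716, sgn -1
4πI² = N·(3j₀)²·(3jₘ)² = 175/14157
I = -1·√(0.0123614/4π) = -0.03136379

-0.031364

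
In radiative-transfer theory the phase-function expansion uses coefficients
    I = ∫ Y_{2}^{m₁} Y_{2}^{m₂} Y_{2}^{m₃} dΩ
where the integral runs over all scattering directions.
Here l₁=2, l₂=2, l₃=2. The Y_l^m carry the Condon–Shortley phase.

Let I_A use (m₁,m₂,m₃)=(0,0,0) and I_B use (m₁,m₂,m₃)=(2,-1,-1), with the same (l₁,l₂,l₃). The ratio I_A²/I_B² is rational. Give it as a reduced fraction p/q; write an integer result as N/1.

Shared (l₁,l₂,l₃)=(2,2,2): N and (l;000)² cancel in I_A²/I_B².
A: Δ = 2!·2!·2!/7! = 1/630; Racah Σ t=0..2: t=0:+1/8 t=1:−1/1 t=2:+1/8 = -3/4; ⇒ 3j(2 2 2; 0 0 0)² = 2/35, sgn -1
B: Δ = 2!·2!·2!/7! = 1/630; Racah Σ t=0..0: t=0:+1/4 = 1/4; ⇒ 3j(2 2 2; 2 -1 -1)² = 3/35, sgn -1
I_A²/I_B² = (2/35)/(3/35) = 2/3

2/3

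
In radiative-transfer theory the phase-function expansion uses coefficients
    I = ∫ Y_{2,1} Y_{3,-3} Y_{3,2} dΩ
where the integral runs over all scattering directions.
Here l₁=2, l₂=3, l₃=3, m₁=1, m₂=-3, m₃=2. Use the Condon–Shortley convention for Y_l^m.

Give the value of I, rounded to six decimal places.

-0.210261

Checks pass: Σm=0; 8 even; l₃=3∈[1,5].
(2·2+1)(2·3+1)(2·3+1) = 245
Δ: 2! 2! 4! / 9! → 1/3780
sum: t=0:+1/24 t=1:−1/4 t=2:+1/24 = -1/6
3j²(2 3 3; 0 0 0) = Δ·Π!·Σ² = 4/105  (sign +1)
sum: t=0:+1/48 = 1/48
3j²(2 3 3; 1 -3 2) = Δ·Π!·Σ² = 5/84  (sign -1)
combine: 4πI² = 245·4/105·5/84 = 5/9
take √, sign -1: I = -0.21026104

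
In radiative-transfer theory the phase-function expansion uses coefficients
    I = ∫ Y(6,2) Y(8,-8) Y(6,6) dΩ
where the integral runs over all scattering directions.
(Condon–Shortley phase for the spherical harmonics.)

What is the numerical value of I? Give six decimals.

m-sum 0 ✓  L=20 even ✓  2≤6≤14 ✓
Π(2lᵢ+1) = 13×17×13 = 2873
triangle coeff Δ(6,8,6) = 1/1309458150
Σ_t [2,6]: t=2:+1/49766400 t=3:−1/3110400 t=4:+1/1327104 t=5:−1/3110400 t=6:+1/49766400 = 1/6635520
(3j)²=350/46189 [(6 8 6; 0 0 0)], sign=+1
Σ_t [0,0]: t=0:+1/39016857600 = 1/39016857600
(3j)²=11/2261 [(6 8 6; 2 -8 6)], sign=+1
⇒ 4πI² = 650/6137
I = (+1)√(650/6137/(4π)) = 0.09180655

0.091807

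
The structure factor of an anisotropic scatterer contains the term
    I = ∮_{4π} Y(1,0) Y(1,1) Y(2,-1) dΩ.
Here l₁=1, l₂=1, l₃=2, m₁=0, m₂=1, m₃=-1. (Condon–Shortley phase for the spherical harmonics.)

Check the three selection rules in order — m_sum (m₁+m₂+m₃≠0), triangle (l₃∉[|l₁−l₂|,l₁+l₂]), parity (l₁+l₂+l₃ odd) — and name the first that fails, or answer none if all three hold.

none

azimuthal sum: 0 + 1 − 1 = 0  ✓
0 ≤ 2 ≤ 2 (triangle on l)  ✓
L = 1 + 1 + 2 = 4 (even)  ✓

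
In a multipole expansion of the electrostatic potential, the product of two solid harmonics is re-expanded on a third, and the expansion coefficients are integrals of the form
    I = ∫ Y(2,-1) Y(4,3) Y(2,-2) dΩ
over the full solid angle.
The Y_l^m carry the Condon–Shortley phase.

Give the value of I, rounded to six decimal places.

m-sum 0 ✓  L=8 even ✓  2≤2≤6 ✓
Π(2lᵢ+1) = 5×9×5 = 225
triangle coeff Δ(2,4,2) = 1/630
Σ_t [2,2]: t=2:+1/16 = 1/16
(3j)²=2/35 [(2 4 2; 0 0 0)], sign=+1
Σ_t [3,3]: t=3:−1/144 = -1/144
(3j)²=1/18 [(2 4 2; -1 3 -2)], sign=-1
⇒ 4πI² = 5/7
I = (-1)√(5/7/(4π)) = -0.23841361

-0.238414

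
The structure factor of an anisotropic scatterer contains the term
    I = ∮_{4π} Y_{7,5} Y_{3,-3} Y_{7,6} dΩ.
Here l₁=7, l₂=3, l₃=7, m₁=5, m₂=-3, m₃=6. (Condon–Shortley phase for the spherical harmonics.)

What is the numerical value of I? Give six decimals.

0.000000

5 − 3 + 6 = 8 ≠ 0: azimuthal integral kills it; I = 0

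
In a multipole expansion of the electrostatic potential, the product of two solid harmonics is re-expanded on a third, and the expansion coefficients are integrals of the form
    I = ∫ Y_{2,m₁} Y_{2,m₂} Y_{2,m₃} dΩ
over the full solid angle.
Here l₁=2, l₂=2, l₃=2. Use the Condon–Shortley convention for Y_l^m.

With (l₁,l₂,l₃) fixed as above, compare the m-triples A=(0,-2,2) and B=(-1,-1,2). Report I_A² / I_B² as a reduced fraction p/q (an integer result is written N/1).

Same 2,2,2: normalisation and zero-m 3j drop out of the ratio.
A: Δ: 2! 2! 2! / 7! → 1/630; sum: t=0:+1/8 = 1/8; 3j²(2 2 2; 0 -2 2) = Δ·Π!·Σ² = 2/35  (sign +1)
B: Δ: 2! 2! 2! / 7! → 1/630; sum: t=1:−1/4 = -1/4; 3j²(2 2 2; -1 -1 2) = Δ·Π!·Σ² = 3/35  (sign -1)
I_A²/I_B² = (2/35)/(3/35) = 2/3

2/3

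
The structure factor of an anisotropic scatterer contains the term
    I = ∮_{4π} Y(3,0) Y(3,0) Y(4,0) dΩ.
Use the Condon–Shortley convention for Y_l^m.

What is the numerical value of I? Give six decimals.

Checks pass: Σm=0; 10 even; l₃=4∈[0,6].
(2·3+1)(2·3+1)(2·4+1) = 441
Δ: 2! 4! 4! / 11! → 1/34650
sum: t=0:+1/72 t=1:−1/16 t=2:+1/72 = -5/144
3j²(3 3 4; 0 0 0) = Δ·Π!·Σ² = 2/77  (sign -1)
(m-triple is (0,0,0) — same symbol as above.)
combine: 4πI² = 441·2/77·2/77 = 36/121
take √, sign +1: I = 0.15386989

0.153870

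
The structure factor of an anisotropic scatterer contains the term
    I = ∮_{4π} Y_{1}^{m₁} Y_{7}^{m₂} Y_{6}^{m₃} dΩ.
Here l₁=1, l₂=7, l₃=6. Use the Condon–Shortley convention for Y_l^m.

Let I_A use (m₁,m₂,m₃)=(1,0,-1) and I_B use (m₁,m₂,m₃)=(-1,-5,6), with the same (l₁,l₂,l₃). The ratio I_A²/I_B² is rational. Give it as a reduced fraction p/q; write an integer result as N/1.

Same 1,7,6: normalisation and zero-m 3j drop out of the ratio.
A: Δ: 2! 0! 12! / 15! → 1/1365; sum: t=0:+1/1209600 = 1/1209600; 3j²(1 7 6; 1 0 -1) = Δ·Π!·Σ² = 1/65  (sign -1)
B: Δ: 2! 0! 12! / 15! → 1/1365; sum: t=2:+1/958003200 = 1/958003200; 3j²(1 7 6; -1 -5 6) = Δ·Π!·Σ² = 1/1365  (sign +1)
I_A²/I_B² = (1/65)/(1/1365) = 21/1

21/1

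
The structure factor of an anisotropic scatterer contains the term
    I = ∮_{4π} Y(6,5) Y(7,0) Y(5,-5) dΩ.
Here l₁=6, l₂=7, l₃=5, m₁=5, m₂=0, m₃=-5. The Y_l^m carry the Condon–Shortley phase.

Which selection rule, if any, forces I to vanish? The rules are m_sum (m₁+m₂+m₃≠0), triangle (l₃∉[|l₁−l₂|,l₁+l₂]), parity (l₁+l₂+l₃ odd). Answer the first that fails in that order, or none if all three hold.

none

m₁+m₂+m₃ = 5 + 0 − 5 = 0  ✓
triangle: |6−7|=1 ≤ l₃=5 ≤ 6+7=13  ✓
parity: l₁+l₂+l₃ = 18 is even  ✓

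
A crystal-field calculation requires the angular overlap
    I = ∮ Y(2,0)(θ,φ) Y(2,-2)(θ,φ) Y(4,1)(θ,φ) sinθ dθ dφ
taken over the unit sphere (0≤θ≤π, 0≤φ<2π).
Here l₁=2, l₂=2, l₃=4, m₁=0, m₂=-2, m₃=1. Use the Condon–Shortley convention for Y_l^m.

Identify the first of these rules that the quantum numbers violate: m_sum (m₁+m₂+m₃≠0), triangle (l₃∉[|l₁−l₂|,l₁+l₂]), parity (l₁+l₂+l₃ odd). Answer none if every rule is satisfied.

m_sum

azimuthal sum: 0 − 2 + 1 = -1  ✗
0 ≤ 4 ≤ 4 (triangle on l)
L = 2 + 2 + 4 = 8 (even)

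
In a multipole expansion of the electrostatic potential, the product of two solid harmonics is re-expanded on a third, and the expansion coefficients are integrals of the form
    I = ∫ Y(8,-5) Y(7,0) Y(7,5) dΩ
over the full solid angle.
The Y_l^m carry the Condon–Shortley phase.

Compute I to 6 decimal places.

m-sum 0 ✓  L=22 even ✓  1≤7≤15 ✓
Π(2lᵢ+1) = 17×15×15 = 3825
triangle coeff Δ(8,7,7) = 1/22086194130
Σ_t [1,7]: t=1:−1/18289152000 t=2:+1/248832000 t=3:−1/24883200 t=4:+1/11943936 t=5:−1/24883200 t=6:+1/248832000 t=7:−1/18289152000 = 11/975421440
(3j)²=1750/289731 [(8 7 7; 0 0 0)], sign=-1
Σ_t [5,7]: t=5:−1/1393459200 t=6:+1/870912000 t=7:−1/5225472000 = 1/4180377600
(3j)²=35/14858 [(8 7 7; -5 0 5)], sign=+1
⇒ 4πI² = 2296875/42204149
I = (-1)√(2296875/42204149/(4π)) = -0.06580913

-0.065809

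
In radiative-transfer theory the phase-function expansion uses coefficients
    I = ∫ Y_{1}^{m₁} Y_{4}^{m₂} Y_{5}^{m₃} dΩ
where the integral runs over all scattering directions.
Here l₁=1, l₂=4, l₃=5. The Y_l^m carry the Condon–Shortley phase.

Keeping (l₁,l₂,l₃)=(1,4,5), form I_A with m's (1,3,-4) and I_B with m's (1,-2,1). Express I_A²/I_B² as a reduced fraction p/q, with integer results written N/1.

6/1

Same 1,4,5: normalisation and zero-m 3j drop out of the ratio.
A: Δ: 0! 2! 8! / 11! → 1/495; sum: t=0:+1/10080 = 1/10080; 3j²(1 4 5; 1 3 -4) = Δ·Π!·Σ² = 4/55  (sign -1)
B: Δ: 0! 2! 8! / 11! → 1/495; sum: t=0:+1/2880 = 1/2880; 3j²(1 4 5; 1 -2 1) = Δ·Π!·Σ² = 2/165  (sign +1)
I_A²/I_B² = (4/55)/(2/165) = 6/1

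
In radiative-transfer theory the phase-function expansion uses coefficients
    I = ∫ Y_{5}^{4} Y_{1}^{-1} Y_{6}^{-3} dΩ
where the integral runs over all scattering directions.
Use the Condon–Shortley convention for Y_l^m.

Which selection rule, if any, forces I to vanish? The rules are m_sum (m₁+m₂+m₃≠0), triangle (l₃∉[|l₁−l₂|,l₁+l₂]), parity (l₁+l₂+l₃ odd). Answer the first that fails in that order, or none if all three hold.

none

Σmᵢ = 0  ✓
l₃∈[|l₁−l₂|,l₁+l₂]=[4,6], have l₃=6  ✓
Σlᵢ = 12 ⇒ even  ✓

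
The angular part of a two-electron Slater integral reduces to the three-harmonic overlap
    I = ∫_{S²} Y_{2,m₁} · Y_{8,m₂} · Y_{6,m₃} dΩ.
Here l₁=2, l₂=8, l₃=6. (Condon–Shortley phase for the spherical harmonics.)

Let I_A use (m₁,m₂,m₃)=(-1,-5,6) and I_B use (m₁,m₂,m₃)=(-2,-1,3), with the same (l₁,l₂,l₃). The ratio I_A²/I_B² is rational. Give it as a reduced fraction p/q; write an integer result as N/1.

13/35

Same 2,8,6: normalisation and zero-m 3j drop out of the ratio.
A: Δ: 4! 0! 12! / 17! → 1/30940; sum: t=3:−1/2874009600 = -1/2874009600; 3j²(2 8 6; -1 -5 6) = Δ·Π!·Σ² = 1/2380  (sign -1)
B: Δ: 4! 0! 12! / 17! → 1/30940; sum: t=4:+1/52254720 = 1/52254720; 3j²(2 8 6; -2 -1 3) = Δ·Π!·Σ² = 1/884  (sign -1)
I_A²/I_B² = (1/2380)/(1/884) = 13/35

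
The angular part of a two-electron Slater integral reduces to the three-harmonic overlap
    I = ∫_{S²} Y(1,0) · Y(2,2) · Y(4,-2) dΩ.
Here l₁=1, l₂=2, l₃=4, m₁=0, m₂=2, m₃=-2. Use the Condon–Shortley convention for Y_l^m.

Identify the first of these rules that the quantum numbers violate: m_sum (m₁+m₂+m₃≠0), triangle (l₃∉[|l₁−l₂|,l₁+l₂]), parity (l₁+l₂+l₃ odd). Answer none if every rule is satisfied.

Σmᵢ = 0  ✓
l₃∈[|l₁−l₂|,l₁+l₂]=[1,3], have l₃=4  ✗
Σlᵢ = 7 ⇒ odd

triangle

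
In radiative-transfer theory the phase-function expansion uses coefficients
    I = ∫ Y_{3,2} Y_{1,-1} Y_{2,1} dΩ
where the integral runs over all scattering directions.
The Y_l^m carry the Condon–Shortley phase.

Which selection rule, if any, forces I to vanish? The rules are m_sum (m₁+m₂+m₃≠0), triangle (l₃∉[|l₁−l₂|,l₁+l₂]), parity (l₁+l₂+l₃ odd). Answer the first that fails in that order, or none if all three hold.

m_sum

azimuthal sum: 2 − 1 + 1 = 2  ✗
2 ≤ 2 ≤ 4 (triangle on l)
L = 3 + 1 + 2 = 6 (even)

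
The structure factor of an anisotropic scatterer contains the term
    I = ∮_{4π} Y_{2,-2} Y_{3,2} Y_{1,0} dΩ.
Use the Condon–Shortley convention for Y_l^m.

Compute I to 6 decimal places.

Checks pass: Σm=0; 6 even; l₃=1∈[1,5].
(2·2+1)(2·3+1)(2·1+1) = 105
Δ: 4! 0! 2! / 7! → 1/105
sum: t=2:+1/4 = 1/4
3j²(2 3 1; 0 0 0) = Δ·Π!·Σ² = 3/35  (sign -1)
sum: t=4:+1/24 = 1/24
3j²(2 3 1; -2 2 0) = Δ·Π!·Σ² = 1/21  (sign -1)
combine: 4πI² = 105·3/35·1/21 = 3/7
take √, sign +1: I = 0.18467439

0.184674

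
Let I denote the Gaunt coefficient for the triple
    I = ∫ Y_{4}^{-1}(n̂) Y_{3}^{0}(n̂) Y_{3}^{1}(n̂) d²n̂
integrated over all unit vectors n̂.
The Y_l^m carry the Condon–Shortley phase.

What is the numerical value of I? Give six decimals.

Checks pass: Σm=0; 10 even; l₃=3∈[1,7].
(2·4+1)(2·3+1)(2·3+1) = 441
Δ: 4! 4! 2! / 11! → 1/34650
sum: t=1:−1/72 t=2:+1/16 t=3:−1/72 = 5/144
3j²(4 3 3; 0 0 0) = Δ·Π!·Σ² = 2/77  (sign -1)
sum: t=1:−1/288 t=2:+1/24 t=3:−1/48 = 5/288
3j²(4 3 3; -1 0 1) = Δ·Π!·Σ² = 5/462  (sign +1)
combine: 4πI² = 441·2/77·5/462 = 15/121
take √, sign -1: I = -0.09932258

-0.099323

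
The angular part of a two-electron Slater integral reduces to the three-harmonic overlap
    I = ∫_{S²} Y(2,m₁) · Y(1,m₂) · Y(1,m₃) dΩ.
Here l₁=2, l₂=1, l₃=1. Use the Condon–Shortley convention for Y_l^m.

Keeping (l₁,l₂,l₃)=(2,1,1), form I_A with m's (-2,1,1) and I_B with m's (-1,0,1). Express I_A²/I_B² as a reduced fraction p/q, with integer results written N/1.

Same 2,1,1: normalisation and zero-m 3j drop out of the ratio.
A: Δ: 2! 2! 0! / 5! → 1/30; sum: t=2:+1/4 = 1/4; 3j²(2 1 1; -2 1 1) = Δ·Π!·Σ² = 1/5  (sign +1)
B: Δ: 2! 2! 0! / 5! → 1/30; sum: t=1:−1/2 = -1/2; 3j²(2 1 1; -1 0 1) = Δ·Π!·Σ² = 1/10  (sign -1)
I_A²/I_B² = (1/5)/(1/10) = 2/1

2/1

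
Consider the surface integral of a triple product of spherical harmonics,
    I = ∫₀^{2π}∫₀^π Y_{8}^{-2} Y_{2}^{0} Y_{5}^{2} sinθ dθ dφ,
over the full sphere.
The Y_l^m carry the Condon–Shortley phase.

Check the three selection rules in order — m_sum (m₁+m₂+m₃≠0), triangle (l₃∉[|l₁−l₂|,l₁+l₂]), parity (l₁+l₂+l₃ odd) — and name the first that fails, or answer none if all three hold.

triangle

azimuthal sum: -2 + 0 + 2 = 0  ✓
6 ≤ 5 ≤ 10 (triangle on l)  ✗
L = 8 + 2 + 5 = 15 (odd)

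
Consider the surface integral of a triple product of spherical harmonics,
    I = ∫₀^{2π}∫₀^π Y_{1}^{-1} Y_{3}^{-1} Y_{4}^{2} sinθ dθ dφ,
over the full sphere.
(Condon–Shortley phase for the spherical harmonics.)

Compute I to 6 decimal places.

0.238414

Checks pass: Σm=0; 8 even; l₃=4∈[2,4].
(2·1+1)(2·3+1)(2·4+1) = 189
Δ: 0! 2! 6! / 9! → 1/252
sum: t=0:+1/36 = 1/36
3j²(1 3 4; 0 0 0) = Δ·Π!·Σ² = 4/63  (sign +1)
sum: t=0:+1/96 = 1/96
3j²(1 3 4; -1 -1 2) = Δ·Π!·Σ² = 5/84  (sign +1)
combine: 4πI² = 189·4/63·5/84 = 5/7
take √, sign +1: I = 0.23841361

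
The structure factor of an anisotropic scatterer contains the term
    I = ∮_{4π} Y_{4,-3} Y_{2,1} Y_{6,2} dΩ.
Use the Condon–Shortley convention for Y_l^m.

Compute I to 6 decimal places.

Checks pass: Σm=0; 12 even; l₃=6∈[2,6].
(2·4+1)(2·2+1)(2·6+1) = 585
Δ: 0! 8! 4! / 13! → 1/6435
sum: t=0:+1/2304 = 1/2304
3j²(4 2 6; 0 0 0) = Δ·Π!·Σ² = 5/143  (sign +1)
sum: t=0:+1/30240 = 1/30240
3j²(4 2 6; -3 1 2) = Δ·Π!·Σ² = 32/6435  (sign +1)
combine: 4πI² = 585·5/143·32/6435 = 160/1573
take √, sign +1: I = 0.08996855

0.089969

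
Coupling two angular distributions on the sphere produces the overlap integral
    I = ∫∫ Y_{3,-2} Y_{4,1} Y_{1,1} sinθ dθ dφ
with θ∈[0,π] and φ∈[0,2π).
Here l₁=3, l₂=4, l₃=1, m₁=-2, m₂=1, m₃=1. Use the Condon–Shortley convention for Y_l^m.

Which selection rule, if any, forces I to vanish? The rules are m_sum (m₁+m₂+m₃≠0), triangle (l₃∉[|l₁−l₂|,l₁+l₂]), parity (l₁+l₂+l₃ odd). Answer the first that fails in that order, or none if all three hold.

m₁+m₂+m₃ = -2 + 1 + 1 = 0  ✓
triangle: |3−4|=1 ≤ l₃=1 ≤ 3+4=7  ✓
parity: l₁+l₂+l₃ = 8 is even  ✓

none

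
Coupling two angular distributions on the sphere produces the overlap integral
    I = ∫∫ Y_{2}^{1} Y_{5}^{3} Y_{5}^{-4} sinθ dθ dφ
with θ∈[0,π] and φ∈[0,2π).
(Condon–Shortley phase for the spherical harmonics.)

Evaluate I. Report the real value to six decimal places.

0.196098

Checks pass: Σm=0; 12 even; l₃=5∈[3,7].
(2·2+1)(2·5+1)(2·5+1) = 605
Δ: 2! 2! 8! / 13! → 1/38610
sum: t=0:+1/2880 t=1:−1/576 t=2:+1/2880 = -1/960
3j²(2 5 5; 0 0 0) = Δ·Π!·Σ² = 10/429  (sign +1)
sum: t=0:+1/80640 t=1:−1/10080 = -1/11520
3j²(2 5 5; 1 3 -4) = Δ·Π!·Σ² = 49/1430  (sign +1)
combine: 4πI² = 605·10/429·49/1430 = 245/507
take √, sign +1: I = 0.19609844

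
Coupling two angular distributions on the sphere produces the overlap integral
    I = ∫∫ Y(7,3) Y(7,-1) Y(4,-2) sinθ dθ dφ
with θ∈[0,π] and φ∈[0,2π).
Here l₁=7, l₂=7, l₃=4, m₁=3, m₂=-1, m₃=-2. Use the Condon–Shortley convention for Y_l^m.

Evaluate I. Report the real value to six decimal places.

Rules hold: Σm=0, L=18 even, 0≤4≤14.
N = 15·15·9 = 2025
Δ = 10!·4!·4!/19! = 1/58198140
Racah Σ t=3..7: t=3:−1/17418240 t=4:+1/622080 t=5:−1/230400 t=6:+1/622080 t=7:−1/17418240 = -1/806400
⇒ 3j(7 7 4; 0 0 0)² = 2268/230945, sgn -1
Racah Σ t=2..4: t=2:+1/7741440 t=3:−1/1088640 t=4:+1/1658880 = -13/69672960
⇒ 3j(7 7 4; 3 -1 -2)² = 325/149226, sgn -1
4πI² = N·(3j₀)²·(3jₘ)² = 546750/12623809
I = +1·√(0.043311/4π) = 0.05870759

0.058708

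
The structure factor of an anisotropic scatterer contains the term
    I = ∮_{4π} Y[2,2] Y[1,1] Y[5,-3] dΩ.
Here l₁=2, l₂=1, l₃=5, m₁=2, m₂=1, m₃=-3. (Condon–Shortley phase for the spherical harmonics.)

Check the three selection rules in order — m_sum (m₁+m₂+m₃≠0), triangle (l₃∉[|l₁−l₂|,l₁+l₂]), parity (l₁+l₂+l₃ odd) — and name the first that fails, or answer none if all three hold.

m₁+m₂+m₃ = 2 + 1 − 3 = 0  ✓
triangle: |2−1|=1 ≤ l₃=5 ≤ 2+1=3  ✗
parity: l₁+l₂+l₃ = 8 is even

triangle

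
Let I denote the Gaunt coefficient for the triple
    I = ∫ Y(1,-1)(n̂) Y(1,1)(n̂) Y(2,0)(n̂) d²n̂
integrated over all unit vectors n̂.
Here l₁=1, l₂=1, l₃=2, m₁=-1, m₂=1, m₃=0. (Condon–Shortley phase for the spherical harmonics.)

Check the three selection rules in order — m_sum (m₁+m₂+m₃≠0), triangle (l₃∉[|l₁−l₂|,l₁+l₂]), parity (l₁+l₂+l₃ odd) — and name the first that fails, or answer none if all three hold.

none

m₁+m₂+m₃ = -1 + 1 + 0 = 0  ✓
triangle: |1−1|=0 ≤ l₃=2 ≤ 1+1=2  ✓
parity: l₁+l₂+l₃ = 4 is even  ✓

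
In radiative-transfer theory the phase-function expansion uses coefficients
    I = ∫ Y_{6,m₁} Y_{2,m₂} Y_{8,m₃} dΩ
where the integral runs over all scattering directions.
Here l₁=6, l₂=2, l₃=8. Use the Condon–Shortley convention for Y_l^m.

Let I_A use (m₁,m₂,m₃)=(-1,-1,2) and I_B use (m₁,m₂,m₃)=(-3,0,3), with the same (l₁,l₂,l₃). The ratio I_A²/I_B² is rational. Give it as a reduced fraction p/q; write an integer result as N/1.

72/55

l's match ⇒ only the (l;m) 3-j factors differ between A and B.
A: triangle coeff Δ(6,2,8) = 1/30940; Σ_t [0,0]: t=0:+1/3628800 = 1/3628800; (3j)²=36/1547 [(6 2 8; -1 -1 2)], sign=+1
B: triangle coeff Δ(6,2,8) = 1/30940; Σ_t [0,0]: t=0:+1/8709120 = 1/8709120; (3j)²=55/3094 [(6 2 8; -3 0 3)], sign=-1
I_A²/I_B² = (36/1547)/(55/3094) = 72/55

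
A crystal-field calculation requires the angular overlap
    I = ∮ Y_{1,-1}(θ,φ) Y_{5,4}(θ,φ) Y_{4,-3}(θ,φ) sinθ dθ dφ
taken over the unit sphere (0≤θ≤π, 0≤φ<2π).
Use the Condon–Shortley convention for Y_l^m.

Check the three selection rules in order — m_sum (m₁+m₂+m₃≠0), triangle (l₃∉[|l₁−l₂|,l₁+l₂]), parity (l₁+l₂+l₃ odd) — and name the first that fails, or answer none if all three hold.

none

m₁+m₂+m₃ = -1 + 4 − 3 = 0  ✓
triangle: |1−5|=4 ≤ l₃=4 ≤ 1+5=6  ✓
parity: l₁+l₂+l₃ = 10 is even  ✓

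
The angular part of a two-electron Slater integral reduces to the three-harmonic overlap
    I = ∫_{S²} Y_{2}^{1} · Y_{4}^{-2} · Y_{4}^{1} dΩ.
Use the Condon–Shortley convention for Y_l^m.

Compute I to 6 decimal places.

0.127700

Checks pass: Σm=0; 10 even; l₃=4∈[2,6].
(2·2+1)(2·4+1)(2·4+1) = 405
Δ: 2! 2! 6! / 11! → 1/13860
sum: t=0:+1/192 t=1:−1/36 t=2:+1/192 = -5/288
3j²(2 4 4; 0 0 0) = Δ·Π!·Σ² = 20/693  (sign -1)
sum: t=0:+1/96 t=1:−1/240 = 1/160
3j²(2 4 4; 1 -2 1) = Δ·Π!·Σ² = 27/1540  (sign -1)
combine: 4πI² = 405·20/693·27/1540 = 1215/5929
take √, sign +1: I = 0.12770047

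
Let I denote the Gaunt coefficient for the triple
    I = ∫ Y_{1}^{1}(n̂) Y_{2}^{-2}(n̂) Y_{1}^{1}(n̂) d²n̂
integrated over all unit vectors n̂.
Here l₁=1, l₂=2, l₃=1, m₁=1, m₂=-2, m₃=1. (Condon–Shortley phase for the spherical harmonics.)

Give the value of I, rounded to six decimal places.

m-sum 0 ✓  L=4 even ✓  1≤1≤3 ✓
Π(2lᵢ+1) = 3×5×3 = 45
triangle coeff Δ(1,2,1) = 1/30
Σ_t [1,1]: t=1:−1/1 = -1/1
(3j)²=2/15 [(1 2 1; 0 0 0)], sign=+1
Σ_t [0,0]: t=0:+1/4 = 1/4
(3j)²=1/5 [(1 2 1; 1 -2 1)], sign=+1
⇒ 4πI² = 6/5
I = (+1)√(6/5/(4π)) = 0.30901936

0.309019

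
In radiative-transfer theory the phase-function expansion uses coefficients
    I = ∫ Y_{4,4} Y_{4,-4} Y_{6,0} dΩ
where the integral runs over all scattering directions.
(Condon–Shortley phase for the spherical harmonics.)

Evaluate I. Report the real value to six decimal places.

-0.028451

m-sum 0 ✓  L=14 even ✓  0≤6≤8 ✓
Π(2lᵢ+1) = 9×9×13 = 1053
triangle coeff Δ(4,4,6) = 1/1261260
Σ_t [0,2]: t=0:+1/4608 t=1:−1/1296 t=2:+1/4608 = -7/20736
(3j)²=20/1287 [(4 4 6; 0 0 0)], sign=-1
Σ_t [0,0]: t=0:+1/1036800 = 1/1036800
(3j)²=4/6435 [(4 4 6; 4 -4 0)], sign=+1
⇒ 4πI² = 16/1573
I = (-1)√(16/1573/(4π)) = -0.02845055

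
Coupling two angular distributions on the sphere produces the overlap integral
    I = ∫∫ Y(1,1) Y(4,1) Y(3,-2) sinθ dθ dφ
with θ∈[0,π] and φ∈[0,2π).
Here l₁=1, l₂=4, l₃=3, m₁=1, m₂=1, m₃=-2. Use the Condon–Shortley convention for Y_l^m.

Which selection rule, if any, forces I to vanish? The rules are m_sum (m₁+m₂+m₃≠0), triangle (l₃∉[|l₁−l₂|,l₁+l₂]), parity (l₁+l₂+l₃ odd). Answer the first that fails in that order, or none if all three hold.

none

m₁+m₂+m₃ = 1 + 1 − 2 = 0  ✓
triangle: |1−4|=3 ≤ l₃=3 ≤ 1+4=5  ✓
parity: l₁+l₂+l₃ = 8 is even  ✓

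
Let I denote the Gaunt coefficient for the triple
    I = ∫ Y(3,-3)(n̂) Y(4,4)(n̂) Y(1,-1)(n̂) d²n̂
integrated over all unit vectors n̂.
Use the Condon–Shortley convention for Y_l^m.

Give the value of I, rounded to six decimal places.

Rules hold: Σm=0, L=8 even, 1≤1≤7.
N = 7·9·3 = 189
Δ = 6!·0!·2!/9! = 1/252
Racah Σ t=3..3: t=3:−1/36 = -1/36
⇒ 3j(3 4 1; 0 0 0)² = 4/63, sgn +1
Racah Σ t=6..6: t=6:+1/1440 = 1/1440
⇒ 3j(3 4 1; -3 4 -1)² = 1/9, sgn +1
4πI² = N·(3j₀)²·(3jₘ)² = 4/3
I = +1·√(1.33333/4π) = 0.32573501

0.325735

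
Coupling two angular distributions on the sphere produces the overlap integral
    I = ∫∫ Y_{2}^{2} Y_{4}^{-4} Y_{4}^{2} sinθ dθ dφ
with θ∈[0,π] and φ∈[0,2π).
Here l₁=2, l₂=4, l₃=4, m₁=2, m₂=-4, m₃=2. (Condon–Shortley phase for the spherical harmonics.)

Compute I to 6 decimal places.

Checks pass: Σm=0; 10 even; l₃=4∈[2,6].
(2·2+1)(2·4+1)(2·4+1) = 405
Δ: 2! 2! 6! / 11! → 1/13860
sum: t=0:+1/192 t=1:−1/36 t=2:+1/192 = -5/288
3j²(2 4 4; 0 0 0) = Δ·Π!·Σ² = 20/693  (sign -1)
sum: t=0:+1/2880 = 1/2880
3j²(2 4 4; 2 -4 2) = Δ·Π!·Σ² = 2/165  (sign +1)
combine: 4πI² = 405·20/693·2/165 = 120/847
take √, sign -1: I = -0.10618031

-0.106180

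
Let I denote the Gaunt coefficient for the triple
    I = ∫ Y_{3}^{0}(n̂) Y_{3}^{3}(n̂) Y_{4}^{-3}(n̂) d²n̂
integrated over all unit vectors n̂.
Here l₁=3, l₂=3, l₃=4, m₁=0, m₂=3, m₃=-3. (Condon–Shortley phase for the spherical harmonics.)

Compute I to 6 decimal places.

Checks pass: Σm=0; 10 even; l₃=4∈[0,6].
(2·3+1)(2·3+1)(2·4+1) = 441
Δ: 2! 4! 4! / 11! → 1/34650
sum: t=0:+1/72 t=1:−1/16 t=2:+1/72 = -5/144
3j²(3 3 4; 0 0 0) = Δ·Π!·Σ² = 2/77  (sign -1)
sum: t=2:+1/288 = 1/288
3j²(3 3 4; 0 3 -3) = Δ·Π!·Σ² = 1/22  (sign -1)
combine: 4πI² = 441·2/77·1/22 = 63/121
take √, sign +1: I = 0.20355073

0.203551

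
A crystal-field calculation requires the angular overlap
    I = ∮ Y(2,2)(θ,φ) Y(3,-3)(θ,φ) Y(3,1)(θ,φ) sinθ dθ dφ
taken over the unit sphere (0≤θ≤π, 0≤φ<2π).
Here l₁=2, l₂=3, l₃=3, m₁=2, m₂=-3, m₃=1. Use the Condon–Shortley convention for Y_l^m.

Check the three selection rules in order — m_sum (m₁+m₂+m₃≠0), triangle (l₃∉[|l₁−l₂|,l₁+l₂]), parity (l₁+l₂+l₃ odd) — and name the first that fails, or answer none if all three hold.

azimuthal sum: 2 − 3 + 1 = 0  ✓
1 ≤ 3 ≤ 5 (triangle on l)  ✓
L = 2 + 3 + 3 = 8 (even)  ✓

none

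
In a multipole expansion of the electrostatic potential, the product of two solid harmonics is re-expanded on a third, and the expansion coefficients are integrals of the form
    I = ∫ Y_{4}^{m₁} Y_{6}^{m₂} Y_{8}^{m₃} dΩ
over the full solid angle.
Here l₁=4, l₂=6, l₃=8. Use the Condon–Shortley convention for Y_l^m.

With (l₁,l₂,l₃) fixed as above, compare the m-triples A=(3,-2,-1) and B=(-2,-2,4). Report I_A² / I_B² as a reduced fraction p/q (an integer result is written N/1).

28322/15059

Shared (l₁,l₂,l₃)=(4,6,8): N and (l;000)² cancel in I_A²/I_B².
A: Δ = 2!·6!·10!/19! = 1/23279256; Racah Σ t=0..1: t=0:+1/4147200 t=1:−1/21772800 = 17/87091200; ⇒ 3j(4 6 8; 3 -2 -1)² = 119/8151, sgn -1
B: Δ = 2!·6!·10!/19! = 1/23279256; Racah Σ t=0..2: t=0:+1/24883200 t=1:−1/3628800 t=2:+1/7741440 = -37/348364800; ⇒ 3j(4 6 8; -2 -2 4)² = 1369/176358, sgn -1
I_A²/I_B² = (119/8151)/(1369/176358) = 28322/15059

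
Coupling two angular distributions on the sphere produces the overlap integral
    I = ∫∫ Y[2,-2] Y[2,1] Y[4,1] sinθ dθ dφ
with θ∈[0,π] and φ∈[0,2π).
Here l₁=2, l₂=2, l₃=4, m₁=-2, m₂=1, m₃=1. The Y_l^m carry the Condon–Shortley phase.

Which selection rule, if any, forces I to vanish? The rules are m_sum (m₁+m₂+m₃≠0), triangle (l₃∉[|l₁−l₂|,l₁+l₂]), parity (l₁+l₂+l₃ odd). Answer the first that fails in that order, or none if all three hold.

azimuthal sum: -2 + 1 + 1 = 0  ✓
0 ≤ 4 ≤ 4 (triangle on l)  ✓
L = 2 + 2 + 4 = 8 (even)  ✓

none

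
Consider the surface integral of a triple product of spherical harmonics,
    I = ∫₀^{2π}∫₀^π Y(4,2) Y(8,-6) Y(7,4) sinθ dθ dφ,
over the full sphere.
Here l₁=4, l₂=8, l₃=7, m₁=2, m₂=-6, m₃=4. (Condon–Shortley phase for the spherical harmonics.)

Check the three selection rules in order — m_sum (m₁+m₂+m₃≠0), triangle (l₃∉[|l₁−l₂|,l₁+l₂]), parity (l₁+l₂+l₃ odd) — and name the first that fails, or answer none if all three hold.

parity

Σmᵢ = 0  ✓
l₃∈[|l₁−l₂|,l₁+l₂]=[4,12], have l₃=7  ✓
Σlᵢ = 19 ⇒ odd  ✗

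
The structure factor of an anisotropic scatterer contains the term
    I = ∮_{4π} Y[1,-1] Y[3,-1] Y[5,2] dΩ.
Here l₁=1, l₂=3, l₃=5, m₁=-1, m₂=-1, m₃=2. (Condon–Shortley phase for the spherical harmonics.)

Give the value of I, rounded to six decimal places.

l₃=5 ∉ [2,4] — triangle fails ⇒ I = 0

0.000000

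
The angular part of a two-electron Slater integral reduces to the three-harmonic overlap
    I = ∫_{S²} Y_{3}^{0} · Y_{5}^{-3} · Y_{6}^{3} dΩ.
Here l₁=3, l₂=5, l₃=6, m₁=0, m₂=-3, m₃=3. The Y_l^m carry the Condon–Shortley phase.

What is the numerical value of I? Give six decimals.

Checks pass: Σm=0; 14 even; l₃=6∈[2,8].
(2·3+1)(2·5+1)(2·6+1) = 1001
Δ: 2! 4! 8! / 15! → 1/675675
sum: t=0:+1/8640 t=1:−1/2304 t=2:+1/8640 = -7/34560
3j²(3 5 6; 0 0 0) = Δ·Π!·Σ² = 7/429  (sign -1)
sum: t=0:+1/17280 t=1:−1/20160 t=2:+1/483840 = 1/96768
3j²(3 5 6; 0 -3 3) = Δ·Π!·Σ² = 1/1001  (sign -1)
combine: 4πI² = 1001·7/429·1/1001 = 7/429
take √, sign +1: I = 0.03603425

0.036034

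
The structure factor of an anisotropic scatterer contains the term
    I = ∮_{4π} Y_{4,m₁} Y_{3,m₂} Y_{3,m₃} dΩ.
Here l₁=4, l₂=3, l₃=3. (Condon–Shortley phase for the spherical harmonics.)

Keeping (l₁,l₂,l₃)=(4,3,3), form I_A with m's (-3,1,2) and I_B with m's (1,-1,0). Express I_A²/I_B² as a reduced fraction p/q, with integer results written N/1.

14/15

l's match ⇒ only the (l;m) 3-j factors differ between A and B.
A: triangle coeff Δ(4,3,3) = 1/34650; Σ_t [3,4]: t=3:−1/144 t=4:+1/288 = -1/288; (3j)²=1/99 [(4 3 3; -3 1 2)], sign=+1
B: triangle coeff Δ(4,3,3) = 1/34650; Σ_t [0,2]: t=0:+1/288 t=1:−1/24 t=2:+1/48 = -5/288; (3j)²=5/462 [(4 3 3; 1 -1 0)], sign=+1
I_A²/I_B² = (1/99)/(5/462) = 14/15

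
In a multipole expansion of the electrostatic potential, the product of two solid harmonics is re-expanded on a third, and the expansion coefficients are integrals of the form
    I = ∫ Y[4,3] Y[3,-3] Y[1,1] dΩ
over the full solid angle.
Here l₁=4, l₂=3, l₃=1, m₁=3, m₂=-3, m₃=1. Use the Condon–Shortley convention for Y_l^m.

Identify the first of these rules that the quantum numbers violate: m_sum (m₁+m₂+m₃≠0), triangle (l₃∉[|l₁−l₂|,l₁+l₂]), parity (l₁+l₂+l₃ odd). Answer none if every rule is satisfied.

m_sum

Σmᵢ = 1  ✗
l₃∈[|l₁−l₂|,l₁+l₂]=[1,7], have l₃=1
Σlᵢ = 8 ⇒ even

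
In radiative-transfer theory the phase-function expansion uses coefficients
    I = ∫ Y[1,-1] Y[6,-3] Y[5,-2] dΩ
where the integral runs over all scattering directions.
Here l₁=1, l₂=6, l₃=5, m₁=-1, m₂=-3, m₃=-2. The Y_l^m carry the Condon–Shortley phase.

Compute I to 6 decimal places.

-1 − 3 − 2 = -6 ≠ 0: azimuthal integral kills it; I = 0

0.000000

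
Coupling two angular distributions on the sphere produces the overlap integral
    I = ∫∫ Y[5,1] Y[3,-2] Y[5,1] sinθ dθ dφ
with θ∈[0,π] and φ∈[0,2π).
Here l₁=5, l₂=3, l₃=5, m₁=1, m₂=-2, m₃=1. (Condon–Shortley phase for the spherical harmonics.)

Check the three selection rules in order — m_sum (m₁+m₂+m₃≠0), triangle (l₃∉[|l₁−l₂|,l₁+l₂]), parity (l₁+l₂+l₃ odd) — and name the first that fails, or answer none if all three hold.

Σmᵢ = 0  ✓
l₃∈[|l₁−l₂|,l₁+l₂]=[2,8], have l₃=5  ✓
Σlᵢ = 13 ⇒ odd  ✗

parity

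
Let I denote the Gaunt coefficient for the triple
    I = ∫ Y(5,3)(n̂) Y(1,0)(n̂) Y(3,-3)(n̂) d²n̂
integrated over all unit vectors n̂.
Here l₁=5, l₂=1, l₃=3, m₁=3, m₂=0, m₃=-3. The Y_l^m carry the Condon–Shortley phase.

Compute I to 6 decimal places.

l₃=3 ∉ [4,6] — triangle fails ⇒ I = 0

0.000000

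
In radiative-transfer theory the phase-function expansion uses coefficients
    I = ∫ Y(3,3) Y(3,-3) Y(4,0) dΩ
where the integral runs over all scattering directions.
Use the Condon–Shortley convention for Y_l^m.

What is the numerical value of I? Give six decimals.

m-sum 0 ✓  L=10 even ✓  0≤4≤6 ✓
Π(2lᵢ+1) = 7×7×9 = 441
triangle coeff Δ(3,3,4) = 1/34650
Σ_t [0,2]: t=0:+1/72 t=1:−1/16 t=2:+1/72 = -5/144
(3j)²=2/77 [(3 3 4; 0 0 0)], sign=-1
Σ_t [0,0]: t=0:+1/1152 = 1/1152
(3j)²=1/154 [(3 3 4; 3 -3 0)], sign=+1
⇒ 4πI² = 9/121
I = (-1)√(9/121/(4π)) = -0.07693494

-0.076935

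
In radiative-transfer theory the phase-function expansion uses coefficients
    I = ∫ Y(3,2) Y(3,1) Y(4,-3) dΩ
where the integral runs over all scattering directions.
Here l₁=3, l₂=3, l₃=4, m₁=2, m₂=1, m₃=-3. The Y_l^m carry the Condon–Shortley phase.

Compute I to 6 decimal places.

Rules hold: Σm=0, L=10 even, 0≤4≤6.
N = 7·7·9 = 441
Δ = 2!·4!·4!/11! = 1/34650
Racah Σ t=0..2: t=0:+1/72 t=1:−1/16 t=2:+1/72 = -5/144
⇒ 3j(3 3 4; 0 0 0)² = 2/77, sgn -1
Racah Σ t=0..1: t=0:+1/288 t=1:−1/144 = -1/288
⇒ 3j(3 3 4; 2 1 -3)² = 1/99, sgn +1
4πI² = N·(3j₀)²·(3jₘ)² = 14/121
I = -1·√(0.115702/4π) = -0.09595473

-0.095955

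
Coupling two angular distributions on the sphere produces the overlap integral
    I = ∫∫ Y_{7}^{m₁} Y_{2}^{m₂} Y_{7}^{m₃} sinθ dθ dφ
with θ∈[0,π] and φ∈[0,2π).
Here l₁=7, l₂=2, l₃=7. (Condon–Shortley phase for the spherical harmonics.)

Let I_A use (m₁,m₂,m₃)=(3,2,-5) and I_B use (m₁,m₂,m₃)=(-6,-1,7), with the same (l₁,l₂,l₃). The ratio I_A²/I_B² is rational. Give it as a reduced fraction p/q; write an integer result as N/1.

Shared (l₁,l₂,l₃)=(7,2,7): N and (l;000)² cancel in I_A²/I_B².
A: Δ = 2!·12!·2!/17! = 1/185640; Racah Σ t=2..2: t=2:+1/29030400 = 1/29030400; ⇒ 3j(7 2 7; 3 2 -5)² = 99/7735, sgn +1
B: Δ = 2!·12!·2!/17! = 1/185640; Racah Σ t=1..1: t=1:−1/958003200 = -1/958003200; ⇒ 3j(7 2 7; -6 -1 7)² = 13/680, sgn -1
I_A²/I_B² = (99/7735)/(13/680) = 792/1183

792/1183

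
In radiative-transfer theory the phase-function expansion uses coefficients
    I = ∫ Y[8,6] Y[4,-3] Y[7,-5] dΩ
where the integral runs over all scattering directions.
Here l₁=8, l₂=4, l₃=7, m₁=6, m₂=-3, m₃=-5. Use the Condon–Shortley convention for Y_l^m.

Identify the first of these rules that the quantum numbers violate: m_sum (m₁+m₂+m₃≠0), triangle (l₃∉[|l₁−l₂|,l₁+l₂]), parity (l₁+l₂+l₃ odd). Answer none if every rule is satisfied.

Σmᵢ = -2  ✗
l₃∈[|l₁−l₂|,l₁+l₂]=[4,12], have l₃=7
Σlᵢ = 19 ⇒ odd

m_sum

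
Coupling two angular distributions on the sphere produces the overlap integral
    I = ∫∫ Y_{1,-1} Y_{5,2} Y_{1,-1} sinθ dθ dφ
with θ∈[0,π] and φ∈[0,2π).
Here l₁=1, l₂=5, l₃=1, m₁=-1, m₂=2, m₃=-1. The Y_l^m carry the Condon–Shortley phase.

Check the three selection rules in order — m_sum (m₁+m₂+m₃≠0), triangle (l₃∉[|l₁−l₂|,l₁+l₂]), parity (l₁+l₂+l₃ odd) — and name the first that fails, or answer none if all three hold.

azimuthal sum: -1 + 2 − 1 = 0  ✓
4 ≤ 1 ≤ 6 (triangle on l)  ✗
L = 1 + 5 + 1 = 7 (odd)

triangle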